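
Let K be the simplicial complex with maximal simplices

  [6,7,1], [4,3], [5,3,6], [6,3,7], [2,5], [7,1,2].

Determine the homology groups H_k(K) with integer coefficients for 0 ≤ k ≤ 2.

We work with the vertex ordering 1 < 2 < 3 < 4 < 5 < 6 < 7. The simplices of K, each written with vertices in increasing order, are:

  0-simplices (7): [1], [2], [3], [4], [5], [6], [7]
  1-simplices (11): [1,2], [1,6], [1,7], [2,5], [2,7], [3,4], [3,5], [3,6], [3,7], [5,6], [6,7]
  2-simplices (4): [1,2,7], [1,6,7], [3,5,6], [3,6,7]

Hence C_0 ≅ Z^7, C_1 ≅ Z^11, C_2 ≅ Z^4.

Boundary ∂_1: C_1 → C_0 maps an edge to its endpoints' difference, ∂[p,q] = q − p. For instance
  ∂[1,2] = [2] − [1].
This gives a 7×11 integer matrix of rank 6; reducing to Smith normal form yields diagonal entries (1,1,1,1,1,1).

Boundary ∂_2: C_2 → C_1 maps a triangle to the signed sum of its edges. For instance
  ∂[3,5,6] = [5,6] − [3,6] + [3,5],
  ∂[1,6,7] = [6,7] − [1,7] + [1,6].
The 11×4 boundary matrix has rank 4 and Smith normal form diag(1,1,1,1).

Computing H_k = (kernel of ∂_k) / (image of ∂_{k+1}):

  H_0: rank C_0 − rank ∂_1 = 7 − 6 = 1, and the invariant factors of ∂_1 are all 1, so H_0 = Z.
  H_1: rank ker ∂_1 − rank ∂_2 = (11 − 6) − 4 = 1, and the invariant factors of ∂_2 are all 1, so H_1 = Z.
  H_2: rank ker ∂_2 − rank ∂_3 = (4 − 4) − 0 = 0, and there is no ∂_3, so H_2 = 0.

As a check, the Euler characteristic is 7 − 11 + 4 = 0, which agrees with 1 − 1 + 0 = 0.

H_0 ≅ Z,  H_1 ≅ Z,  H_2 = 0.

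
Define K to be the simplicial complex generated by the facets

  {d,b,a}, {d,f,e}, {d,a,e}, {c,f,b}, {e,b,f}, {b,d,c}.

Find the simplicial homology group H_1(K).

H_1 ≅ Z.

Fix the vertex order a < b < c < d < e < f and write every simplex with vertices in increasing order. Then dim K = 2 and the simplices of K are:

  0-simplices (6): a, b, c, d, e, f
  1-simplices (12): ab, ad, ae, bc, bd, be, bf, cd, cf, de, df, ef
  2-simplices (6): abd, ade, bcd, bcf, bef, def

so the chain groups are C_0 ≅ Z^6, C_1 ≅ Z^12, C_2 ≅ Z^6.

The boundary map ∂_1: C_1 → C_0 sends each edge [p,q] (with p < q) to q − p. For instance
  ∂cf = f − c.
The 6×12 boundary matrix has rank 5 and Smith normal form diag(1,1,1,1,1).

The boundary map ∂_2: C_2 → C_1 sends each 2-simplex [p,q,r] to [q,r] − [p,r] + [p,q]. For instance
  ∂def = ef − df + de,
  ∂abd = bd − ad + ab.
The resulting 12×6 matrix has rank 6, and its Smith normal form has invariant factors (1,1,1,1,1,1).

From H_k ≅ ker(∂_k) / im(∂_{k+1}) we obtain:

  H_1: rank ker ∂_1 − rank ∂_2 = (12 − 5) − 6 = 1, and the invariant factors of ∂_2 are all 1, so H_1 ≅ Z.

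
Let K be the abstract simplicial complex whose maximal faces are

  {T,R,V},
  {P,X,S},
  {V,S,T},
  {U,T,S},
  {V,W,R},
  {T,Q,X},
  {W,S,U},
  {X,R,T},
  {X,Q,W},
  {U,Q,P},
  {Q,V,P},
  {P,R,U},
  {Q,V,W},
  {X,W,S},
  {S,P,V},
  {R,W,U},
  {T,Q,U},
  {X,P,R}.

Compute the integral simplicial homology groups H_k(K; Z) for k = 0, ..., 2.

Order the vertices as P < Q < R < S < T < U < V < W < X. Listing each simplex with vertices in this order, K has dimension 2 with simplices:

  0-simplices (9): P, Q, R, S, T, U, V, W, X
  1-simplices (27): PQ, PR, PS, PU, PV, PX, QT, QU, QV, QW, QX, RT, RU, RV, RW, RX, ST, SU, SV, SW, SX, TU, TV, TX, UW, VW, WX
  2-simplices (18): PQU, PQV, PRU, PRX, PSV, PSX, QTU, QTX, QVW, QWX, RTV, RTX, RUW, RVW, STU, STV, SUW, SWX

giving chain groups C_0 ≅ Z^9, C_1 ≅ Z^27, C_2 ≅ Z^18.

The boundary map ∂_1: C_1 → C_0 maps an edge to its endpoints' difference, ∂[p,q] = q − p.
As a 9×27 matrix over Z this has rank 8, with invariant factors (1,1,1,1,1,1,1,1).

∂_2: C_2 → C_1 sends each 2-simplex [p,q,r] to [q,r] − [p,r] + [p,q]. For instance
  ∂RVW = VW − RW + RV,
  ∂STU = TU − SU + ST.
This gives a 27×18 integer matrix of rank 17; reducing to Smith normal form yields diagonal entries (1,1,1,1,1,1,1,1,1,1,1,1,1,1,1,1,1).

From H_k ≅ ker(∂_k) / im(∂_{k+1}) we obtain:

  H_0: rank C_0 − rank ∂_1 = 9 − 8 = 1, and the invariant factors of ∂_1 are all 1, so H_0 = Z.
  H_1: rank ker ∂_1 − rank ∂_2 = (27 − 8) − 17 = 2, and the invariant factors of ∂_2 are all 1, so H_1 = Z^2.
  H_2: rank ker ∂_2 − rank ∂_3 = (18 − 17) − 0 = 1, and there is no ∂_3, so H_2 = Z.

H_0 = Z,  H_1 = Z^2,  H_2 = Z.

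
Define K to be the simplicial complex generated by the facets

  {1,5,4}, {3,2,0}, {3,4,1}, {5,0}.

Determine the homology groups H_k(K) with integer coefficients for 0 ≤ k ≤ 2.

Take the total order 0 < 1 < 2 < 3 < 4 < 5 on the vertex set. Then K (dimension 2) consists of the simplices:

  0-simplices (6): [0], [1], [2], [3], [4], [5]
  1-simplices (9): [0,2], [0,3], [0,5], [1,3], [1,4], [1,5], [2,3], [3,4], [4,5]
  2-simplices (3): [0,2,3], [1,3,4], [1,4,5]

so the chain groups are C_0 ≅ Z^6, C_1 ≅ Z^9, C_2 ≅ Z^3.

The boundary map ∂_1: C_1 → C_0 maps an edge to its endpoints' difference, ∂[p,q] = q − p.
As a 6×9 matrix over Z this has rank 5, with invariant factors (1,1,1,1,1).

The boundary map ∂_2: C_2 → C_1 maps a triangle to the signed sum of its edges. For instance
  ∂[0,2,3] = [2,3] − [0,3] + [0,2],
  ∂[1,4,5] = [4,5] − [1,5] + [1,4].
As a 9×3 matrix over Z this has rank 3, with invariant factors (1,1,1).

From H_k ≅ ker(∂_k) / im(∂_{k+1}) we obtain:

  H_0: rank C_0 − rank ∂_1 = 6 − 5 = 1, and the invariant factors of ∂_1 are all 1, so H_0 ≅ Z.
  H_1: rank ker ∂_1 − rank ∂_2 = (9 − 5) − 3 = 1, and the invariant factors of ∂_2 are all 1, so H_1 ≅ Z.
  H_2: rank ker ∂_2 − rank ∂_3 = (3 − 3) − 0 = 0, and there is no ∂_3, so H_2 ≅ 0.

As a check, the Euler characteristic is 6 − 9 + 3 = 0, which agrees with 1 − 1 + 0 = 0.

H_0 = Z,  H_1 = Z,  H_2 = 0.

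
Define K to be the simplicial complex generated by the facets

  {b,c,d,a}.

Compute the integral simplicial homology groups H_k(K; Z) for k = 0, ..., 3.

H_0 = Z,  H_1 = 0,  H_2 = 0,  H_3 = 0.

Order the vertices as a < b < c < d. Listing each simplex with vertices in this order, K has dimension 3 with simplices:

  0-simplices (4): a, b, c, d
  1-simplices (6): ab, ac, ad, bc, bd, cd
  2-simplices (4): abc, abd, acd, bcd
  3-simplices (1): abcd

Hence C_0 ≅ Z^4, C_1 ≅ Z^6, C_2 ≅ Z^4, C_3 ≅ Z^1.

Boundary ∂_1: C_1 → C_0 sends each edge [p,q] (with p < q) to q − p.
As a 4×6 matrix over Z this has rank 3, with invariant factors (1,1,1).

Boundary ∂_2: C_2 → C_1 maps a triangle to the signed sum of its edges. For instance
  ∂abd = bd − ad + ab,
  ∂abc = bc − ac + ab.
As a 6×4 matrix over Z this has rank 3, with invariant factors (1,1,1).

Boundary ∂_3: C_3 → C_2 sends each 3-simplex σ to the alternating sum Σ_i (−1)^i (σ with its i-th vertex removed). For instance
  ∂abcd = bcd − acd + abd − abc.
As a 4×1 matrix over Z this has rank 1, with invariant factors (1).

From H_k ≅ ker(∂_k) / im(∂_{k+1}) we obtain:

  H_0: rank C_0 − rank ∂_1 = 4 − 3 = 1, and the invariant factors of ∂_1 are all 1, so H_0 ≅ Z.
  H_1: rank ker ∂_1 − rank ∂_2 = (6 − 3) − 3 = 0, and the invariant factors of ∂_2 are all 1, so H_1 ≅ 0.
  H_2: rank ker ∂_2 − rank ∂_3 = (4 − 3) − 1 = 0, and the invariant factors of ∂_3 are all 1, so H_2 ≅ 0.
  H_3: rank ker ∂_3 − rank ∂_4 = (1 − 1) − 0 = 0, and there is no ∂_4, so H_3 ≅ 0.

(K is a triangulation of the 3-simplex.)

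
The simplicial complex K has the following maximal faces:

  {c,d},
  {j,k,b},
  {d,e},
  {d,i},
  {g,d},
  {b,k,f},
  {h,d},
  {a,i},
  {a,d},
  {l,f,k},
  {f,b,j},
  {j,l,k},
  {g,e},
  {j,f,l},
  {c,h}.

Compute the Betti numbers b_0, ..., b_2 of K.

b_0 = 2, b_1 = 3, b_2 = 1.

Fix the vertex order a < b < c < d < e < f < g < h < i < j < k < l and write every simplex with vertices in increasing order. Then dim K = 2 and the simplices of K are:

  0-simplices (12): a, b, c, d, e, f, g, h, i, j, k, l
  1-simplices (18): ad, ai, bf, bj, bk, cd, ch, de, dg, dh, di, eg, fj, fk, fl, jk, jl, kl
  2-simplices (6): bfj, bfk, bjk, fjl, fkl, jkl

Hence C_0 ≅ Z^12, C_1 ≅ Z^18, C_2 ≅ Z^6.

The boundary map ∂_1: C_1 → C_0 sends each edge [p,q] (with p < q) to q − p. For instance
  ∂eg = g − e.
The resulting 12×18 matrix has rank 10, and its Smith normal form has invariant factors (1,1,1,1,1,1,1,1,1,1).

Boundary ∂_2: C_2 → C_1 maps a triangle to the signed sum of its edges. For instance
  ∂bjk = jk − bk + bj,
  ∂fkl = kl − fl + fk.
As a 18×6 matrix over Z this has rank 5, with invariant factors (1,1,1,1,1).

Computing H_k = (kernel of ∂_k) / (image of ∂_{k+1}):

  H_0: rank C_0 − rank ∂_1 = 12 − 10 = 2, and the invariant factors of ∂_1 are all 1, so H_0 ≅ Z^2.
  H_1: rank ker ∂_1 − rank ∂_2 = (18 − 10) − 5 = 3, and the invariant factors of ∂_2 are all 1, so H_1 ≅ Z^3.
  H_2: rank ker ∂_2 − rank ∂_3 = (6 − 5) − 0 = 1, and there is no ∂_3, so H_2 ≅ Z.

Hence the Betti numbers are b_0 = 2, b_1 = 3, b_2 = 1.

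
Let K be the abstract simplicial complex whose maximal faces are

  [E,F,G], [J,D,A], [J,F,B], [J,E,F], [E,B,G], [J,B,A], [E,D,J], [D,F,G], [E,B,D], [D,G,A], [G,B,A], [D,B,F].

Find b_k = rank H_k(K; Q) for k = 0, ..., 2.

b_0 = 1, b_1 = 0, b_2 = 0.

Take the total order A < B < D < E < F < G < J on the vertex set. Then K (dimension 2) consists of the simplices:

  0-simplices (7): A, B, D, E, F, G, J
  1-simplices (18): AB, AD, AG, AJ, BD, BE, BF, BG, BJ, DE, DF, DG, DJ, EF, EG, EJ, FG, FJ
  2-simplices (12): ABG, ABJ, ADG, ADJ, BDE, BDF, BEG, BFJ, DEJ, DFG, EFG, EFJ

Hence C_0 ≅ Z^7, C_1 ≅ Z^18, C_2 ≅ Z^12.

Boundary ∂_1: C_1 → C_0 is given by ∂[p,q] = [q] − [p]. For instance
  ∂AD = D − A.
This gives a 7×18 integer matrix of rank 6; reducing to Smith normal form yields diagonal entries (1,1,1,1,1,1).

∂_2: C_2 → C_1 sends each 2-simplex [p,q,r] to [q,r] − [p,r] + [p,q]. For instance
  ∂BFJ = FJ − BJ + BF,
  ∂DFG = FG − DG + DF.
The 18×12 boundary matrix has rank 12 and Smith normal form diag(1,1,1,1,1,1,1,1,1,1,1,2).

From H_k ≅ ker(∂_k) / im(∂_{k+1}) we obtain:

  H_0: rank C_0 − rank ∂_1 = 7 − 6 = 1, and the invariant factors of ∂_1 are all 1, so H_0 = Z.
  H_1: rank ker ∂_1 − rank ∂_2 = (18 − 6) − 12 = 0, and ∂_2 has invariant factor 2 > 1, so H_1 = Z/2Z.
  H_2: rank ker ∂_2 − rank ∂_3 = (12 − 12) − 0 = 0, and there is no ∂_3, so H_2 = 0.

Hence the Betti numbers are b_0 = 1, b_1 = 0, b_2 = 0.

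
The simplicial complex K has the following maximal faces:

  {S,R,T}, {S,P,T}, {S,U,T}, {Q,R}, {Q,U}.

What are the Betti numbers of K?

K has 6 vertices, 9 edges, 3 triangles.
rank ∂_0 = 0, rank ∂_1 = 5 ⇒ b_0 = 6 − 0 − 5 = 1; all invariant factors of ∂_1 are 1 so no torsion. So H_0 = Z.
rank ∂_1 = 5, rank ∂_2 = 3 ⇒ b_1 = 9 − 5 − 3 = 1; all invariant factors of ∂_2 are 1 so no torsion. So H_1 = Z.
rank ∂_2 = 3, rank ∂_3 = 0 ⇒ b_2 = 3 − 3 − 0 = 0. So H_2 = 0.

b_0 = 1, b_1 = 1, b_2 = 0.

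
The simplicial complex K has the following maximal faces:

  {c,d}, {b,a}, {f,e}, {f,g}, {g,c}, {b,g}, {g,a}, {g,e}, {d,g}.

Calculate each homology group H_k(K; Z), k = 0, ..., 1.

H_0 = Z,  H_1 = Z^3.

We work with the vertex ordering a < b < c < d < e < f < g. The simplices of K, each written with vertices in increasing order, are:

  0-simplices (7): a, b, c, d, e, f, g
  1-simplices (9): ab, ag, bg, cd, cg, dg, ef, eg, fg

so the chain groups are C_0 ≅ Z^7, C_1 ≅ Z^9.

∂_1: C_1 → C_0 sends each edge [p,q] (with p < q) to q − p.
As a 7×9 matrix over Z this has rank 6, with invariant factors (1,1,1,1,1,1).

Reading off H_k = ker ∂_k / im ∂_{k+1}:

  H_0: rank C_0 − rank ∂_1 = 7 − 6 = 1, and the invariant factors of ∂_1 are all 1, so H_0 = Z.
  H_1: rank ker ∂_1 − rank ∂_2 = (9 − 6) − 0 = 3, and there is no ∂_2, so H_1 = Z^3.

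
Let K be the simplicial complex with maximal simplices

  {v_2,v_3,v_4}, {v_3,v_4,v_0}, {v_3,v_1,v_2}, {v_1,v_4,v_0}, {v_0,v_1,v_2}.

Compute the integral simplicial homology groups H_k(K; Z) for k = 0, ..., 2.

Fix the vertex order v_0 < v_1 < v_2 < v_3 < v_4 and write every simplex with vertices in increasing order. Then dim K = 2 and the simplices of K are:

  0-simplices (5): [v_0], [v_1], [v_2], [v_3], [v_4]
  1-simplices (10): [v_0,v_1], [v_0,v_2], [v_0,v_3], [v_0,v_4], [v_1,v_2], [v_1,v_3], [v_1,v_4], [v_2,v_3], [v_2,v_4], [v_3,v_4]
  2-simplices (5): [v_0,v_1,v_2], [v_0,v_1,v_4], [v_0,v_3,v_4], [v_1,v_2,v_3], [v_2,v_3,v_4]

Hence C_0 ≅ Z^5, C_1 ≅ Z^10, C_2 ≅ Z^5.

Boundary ∂_1: C_1 → C_0 maps an edge to its endpoints' difference, ∂[p,q] = q − p.
The 5×10 boundary matrix has rank 4 and Smith normal form diag(1,1,1,1).

∂_2: C_2 → C_1 acts by ∂[p,q,r] = [q,r] − [p,r] + [p,q]. For instance
  ∂[v_2,v_3,v_4] = [v_3,v_4] − [v_2,v_4] + [v_2,v_3],
  ∂[v_0,v_1,v_2] = [v_1,v_2] − [v_0,v_2] + [v_0,v_1].
As a 10×5 matrix over Z this has rank 5, with invariant factors (1,1,1,1,1).

From H_k ≅ ker(∂_k) / im(∂_{k+1}) we obtain:

  H_0: rank C_0 − rank ∂_1 = 5 − 4 = 1, and the invariant factors of ∂_1 are all 1, so H_0 = Z.
  H_1: rank ker ∂_1 − rank ∂_2 = (10 − 4) − 5 = 1, and the invariant factors of ∂_2 are all 1, so H_1 = Z.
  H_2: rank ker ∂_2 − rank ∂_3 = (5 − 5) − 0 = 0, and there is no ∂_3, so H_2 = 0.

H_0 = Z,  H_1 = Z,  H_2 = 0.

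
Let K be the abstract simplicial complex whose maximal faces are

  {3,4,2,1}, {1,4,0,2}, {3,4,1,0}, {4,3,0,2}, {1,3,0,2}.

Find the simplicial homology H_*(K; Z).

H_0 ≅ Z,  H_1 = 0,  H_2 = 0,  H_3 ≅ Z.

K has 5 vertices, 10 edges, 10 triangles, 5 3-simplices.
rank ∂_0 = 0, rank ∂_1 = 4 ⇒ b_0 = 5 − 0 − 4 = 1; all invariant factors of ∂_1 are 1 so no torsion. So H_0 ≅ Z.
rank ∂_1 = 4, rank ∂_2 = 6 ⇒ b_1 = 10 − 4 − 6 = 0; all invariant factors of ∂_2 are 1 so no torsion. So H_1 ≅ 0.
rank ∂_2 = 6, rank ∂_3 = 4 ⇒ b_2 = 10 − 6 − 4 = 0; all invariant factors of ∂_3 are 1 so no torsion. So H_2 ≅ 0.
rank ∂_3 = 4, rank ∂_4 = 0 ⇒ b_3 = 5 − 4 − 0 = 1. So H_3 ≅ Z.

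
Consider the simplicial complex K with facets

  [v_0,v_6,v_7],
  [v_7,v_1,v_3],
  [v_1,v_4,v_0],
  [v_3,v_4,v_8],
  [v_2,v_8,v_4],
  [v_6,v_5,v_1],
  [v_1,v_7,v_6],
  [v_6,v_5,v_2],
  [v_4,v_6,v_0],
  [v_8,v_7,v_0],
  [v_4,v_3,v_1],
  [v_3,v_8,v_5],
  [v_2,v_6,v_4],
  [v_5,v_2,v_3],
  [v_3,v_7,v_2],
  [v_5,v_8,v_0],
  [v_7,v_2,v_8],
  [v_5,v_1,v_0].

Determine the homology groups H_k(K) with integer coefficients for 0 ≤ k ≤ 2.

K has 9 vertices, 27 edges, 18 triangles.
rank ∂_0 = 0, rank ∂_1 = 8 ⇒ b_0 = 9 − 0 − 8 = 1; all invariant factors of ∂_1 are 1 so no torsion. So H_0 ≅ Z.
rank ∂_1 = 8, rank ∂_2 = 18 ⇒ b_1 = 27 − 8 − 18 = 1; ∂_2 has invariant factor(s) [2] giving torsion. So H_1 ≅ Z × Z/2.
rank ∂_2 = 18, rank ∂_3 = 0 ⇒ b_2 = 18 − 18 − 0 = 0. So H_2 ≅ 0.

H_0 ≅ Z,  H_1 ≅ Z × Z/2,  H_2 = 0.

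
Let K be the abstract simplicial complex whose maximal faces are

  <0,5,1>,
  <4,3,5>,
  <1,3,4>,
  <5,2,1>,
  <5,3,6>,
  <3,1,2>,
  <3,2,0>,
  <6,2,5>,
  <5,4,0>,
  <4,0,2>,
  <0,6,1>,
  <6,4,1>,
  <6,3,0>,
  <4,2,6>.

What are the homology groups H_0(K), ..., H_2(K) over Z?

Order the vertices as 0 < 1 < 2 < 3 < 4 < 5 < 6. Listing each simplex with vertices in this order, K has dimension 2 with simplices:

  0-simplices (7): [0], [1], [2], [3], [4], [5], [6]
  1-simplices (21): [0,1], [0,2], [0,3], [0,4], [0,5], [0,6], [1,2], [1,3], [1,4], [1,5], [1,6], [2,3], [2,4], [2,5], [2,6], [3,4], [3,5], [3,6], [4,5], [4,6], [5,6]
  2-simplices (14): [0,1,5], [0,1,6], [0,2,3], [0,2,4], [0,3,6], [0,4,5], [1,2,3], [1,2,5], [1,3,4], [1,4,6], [2,4,6], [2,5,6], [3,4,5], [3,5,6]

Hence C_0 ≅ Z^7, C_1 ≅ Z^21, C_2 ≅ Z^14.

The boundary map ∂_1: C_1 → C_0 maps an edge to its endpoints' difference, ∂[p,q] = q − p. For instance
  ∂[4,5] = [5] − [4].
The 7×21 boundary matrix has rank 6 and Smith normal form diag(1,1,1,1,1,1).

∂_2: C_2 → C_1 acts by ∂[p,q,r] = [q,r] − [p,r] + [p,q]. For instance
  ∂[3,5,6] = [5,6] − [3,6] + [3,5],
  ∂[0,2,4] = [2,4] − [0,4] + [0,2].
The 21×14 boundary matrix has rank 13 and Smith normal form diag(1,1,1,1,1,1,1,1,1,1,1,1,1).

From H_k ≅ ker(∂_k) / im(∂_{k+1}) we obtain:

  H_0: rank C_0 − rank ∂_1 = 7 − 6 = 1, and the invariant factors of ∂_1 are all 1, so H_0 ≅ Z.
  H_1: rank ker ∂_1 − rank ∂_2 = (21 − 6) − 13 = 2, and the invariant factors of ∂_2 are all 1, so H_1 ≅ Z^2.
  H_2: rank ker ∂_2 − rank ∂_3 = (14 − 13) − 0 = 1, and there is no ∂_3, so H_2 ≅ Z.

As a check, the Euler characteristic is 7 − 21 + 14 = 0, which agrees with 1 − 2 + 1 = 0.

H_0 = Z,  H_1 = Z^2,  H_2 = Z.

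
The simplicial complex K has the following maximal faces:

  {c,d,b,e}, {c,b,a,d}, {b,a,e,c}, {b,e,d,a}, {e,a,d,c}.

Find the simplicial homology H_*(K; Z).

Take the total order a < b < c < d < e on the vertex set. Then K (dimension 3) consists of the simplices:

  0-simplices (5): a, b, c, d, e
  1-simplices (10): ab, ac, ad, ae, bc, bd, be, cd, ce, de
  2-simplices (10): abc, abd, abe, acd, ace, ade, bcd, bce, bde, cde
  3-simplices (5): abcd, abce, abde, acde, bcde

giving chain groups C_0 ≅ Z^5, C_1 ≅ Z^10, C_2 ≅ Z^10, C_3 ≅ Z^5.

The boundary map ∂_1: C_1 → C_0 sends each edge [p,q] (with p < q) to q − p. For instance
  ∂ab = b − a.
The 5×10 boundary matrix has rank 4 and Smith normal form diag(1,1,1,1).

The boundary map ∂_2: C_2 → C_1 acts by ∂[p,q,r] = [q,r] − [p,r] + [p,q]. For instance
  ∂bde = de − be + bd,
  ∂cde = de − ce + cd.
This gives a 10×10 integer matrix of rank 6; reducing to Smith normal form yields diagonal entries (1,1,1,1,1,1).

The boundary map ∂_3: C_3 → C_2 sends each 3-simplex σ to the alternating sum Σ_i (−1)^i (σ with its i-th vertex removed). For instance
  ∂bcde = cde − bde + bce − bcd,
  ∂abde = bde − ade + abe − abd.
As a 10×5 matrix over Z this has rank 4, with invariant factors (1,1,1,1).

Now H_k = ker ∂_k / im ∂_{k+1}, so:

  H_0: rank C_0 − rank ∂_1 = 5 − 4 = 1, and the invariant factors of ∂_1 are all 1, so H_0 ≅ Z.
  H_1: rank ker ∂_1 − rank ∂_2 = (10 − 4) − 6 = 0, and the invariant factors of ∂_2 are all 1, so H_1 ≅ 0.
  H_2: rank ker ∂_2 − rank ∂_3 = (10 − 6) − 4 = 0, and the invariant factors of ∂_3 are all 1, so H_2 ≅ 0.
  H_3: rank ker ∂_3 − rank ∂_4 = (5 − 4) − 0 = 1, and there is no ∂_4, so H_3 ≅ Z.

H_0 ≅ Z,  H_1 = 0,  H_2 = 0,  H_3 ≅ Z.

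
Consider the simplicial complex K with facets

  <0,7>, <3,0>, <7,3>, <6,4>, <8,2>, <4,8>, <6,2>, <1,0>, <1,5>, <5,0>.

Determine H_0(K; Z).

K has 9 vertices, 10 edges.
rank ∂_0 = 0, rank ∂_1 = 7 ⇒ b_0 = 9 − 0 − 7 = 2; all invariant factors of ∂_1 are 1 so no torsion. So H_0 ≅ Z^2.

H_0 = Z^2.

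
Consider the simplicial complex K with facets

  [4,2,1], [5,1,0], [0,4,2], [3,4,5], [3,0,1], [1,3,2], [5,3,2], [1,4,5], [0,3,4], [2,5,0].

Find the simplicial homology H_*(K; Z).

We work with the vertex ordering 0 < 1 < 2 < 3 < 4 < 5. The simplices of K, each written with vertices in increasing order, are:

  0-simplices (6): [0], [1], [2], [3], [4], [5]
  1-simplices (15): [0,1], [0,2], [0,3], [0,4], [0,5], [1,2], [1,3], [1,4], [1,5], [2,3], [2,4], [2,5], [3,4], [3,5], [4,5]
  2-simplices (10): [0,1,3], [0,1,5], [0,2,4], [0,2,5], [0,3,4], [1,2,3], [1,2,4], [1,4,5], [2,3,5], [3,4,5]

Hence C_0 ≅ Z^6, C_1 ≅ Z^15, C_2 ≅ Z^10.

The boundary map ∂_1: C_1 → C_0 is given by ∂[p,q] = [q] − [p]. For instance
  ∂[2,5] = [5] − [2].
This gives a 6×15 integer matrix of rank 5; reducing to Smith normal form yields diagonal entries (1,1,1,1,1).

∂_2: C_2 → C_1 sends each 2-simplex [p,q,r] to [q,r] − [p,r] + [p,q]. For instance
  ∂[2,3,5] = [3,5] − [2,5] + [2,3],
  ∂[1,2,4] = [2,4] − [1,4] + [1,2].
The resulting 15×10 matrix has rank 10, and its Smith normal form has invariant factors (1,1,1,1,1,1,1,1,1,2).

Reading off H_k = ker ∂_k / im ∂_{k+1}:

  H_0: rank C_0 − rank ∂_1 = 6 − 5 = 1, and the invariant factors of ∂_1 are all 1, so H_0 = Z.
  H_1: rank ker ∂_1 − rank ∂_2 = (15 − 5) − 10 = 0, and ∂_2 has invariant factor 2 > 1, so H_1 = Z/2.
  H_2: rank ker ∂_2 − rank ∂_3 = (10 − 10) − 0 = 0, and there is no ∂_3, so H_2 = 0.

H_0 ≅ Z,  H_1 ≅ Z/2,  H_2 = 0.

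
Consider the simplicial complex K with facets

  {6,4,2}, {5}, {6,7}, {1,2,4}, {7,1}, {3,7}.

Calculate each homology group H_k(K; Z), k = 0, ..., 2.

H_0 ≅ Z^2,  H_1 ≅ Z,  H_2 = 0.

Take the total order 1 < 2 < 3 < 4 < 5 < 6 < 7 on the vertex set. Then K (dimension 2) consists of the simplices:

  0-simplices (7): [1], [2], [3], [4], [5], [6], [7]
  1-simplices (8): [1,2], [1,4], [1,7], [2,4], [2,6], [3,7], [4,6], [6,7]
  2-simplices (2): [1,2,4], [2,4,6]

so the chain groups are C_0 ≅ Z^7, C_1 ≅ Z^8, C_2 ≅ Z^2.

∂_1: C_1 → C_0 sends each edge [p,q] (with p < q) to q − p.
As a 7×8 matrix over Z this has rank 5, with invariant factors (1,1,1,1,1).

∂_2: C_2 → C_1 sends each 2-simplex [p,q,r] to [q,r] − [p,r] + [p,q]. For instance
  ∂[2,4,6] = [4,6] − [2,6] + [2,4],
  ∂[1,2,4] = [2,4] − [1,4] + [1,2].
The 8×2 boundary matrix has rank 2 and Smith normal form diag(1,1).

Reading off H_k = ker ∂_k / im ∂_{k+1}:

  H_0: rank C_0 − rank ∂_1 = 7 − 5 = 2, and the invariant factors of ∂_1 are all 1, so H_0 ≅ Z^2.
  H_1: rank ker ∂_1 − rank ∂_2 = (8 − 5) − 2 = 1, and the invariant factors of ∂_2 are all 1, so H_1 ≅ Z.
  H_2: rank ker ∂_2 − rank ∂_3 = (2 − 2) − 0 = 0, and there is no ∂_3, so H_2 ≅ 0.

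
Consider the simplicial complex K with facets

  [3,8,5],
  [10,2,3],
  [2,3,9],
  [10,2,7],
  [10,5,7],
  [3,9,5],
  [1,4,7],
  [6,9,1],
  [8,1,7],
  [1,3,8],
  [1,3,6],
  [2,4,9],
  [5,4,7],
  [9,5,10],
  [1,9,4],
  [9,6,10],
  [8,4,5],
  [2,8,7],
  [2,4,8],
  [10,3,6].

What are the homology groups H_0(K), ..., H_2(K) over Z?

We work with the vertex ordering 1 < 2 < 3 < 4 < 5 < 6 < 7 < 8 < 9 < 10. The simplices of K, each written with vertices in increasing order, are:

  0-simplices (10): [1], [2], [3], [4], [5], [6], [7], [8], [9], [10]
  1-simplices (30): (30 of them)
  2-simplices (20): (20 of them)

Hence C_0 ≅ Z^10, C_1 ≅ Z^30, C_2 ≅ Z^20.

The boundary map ∂_1: C_1 → C_0 is given by ∂[p,q] = [q] − [p]. For instance
  ∂[3,5] = [5] − [3].
This gives a 10×30 integer matrix of rank 9; reducing to Smith normal form yields diagonal entries (1,1,1,1,1,1,1,1,1).

The boundary map ∂_2: C_2 → C_1 acts by ∂[p,q,r] = [q,r] − [p,r] + [p,q]. For instance
  ∂[2,7,8] = [7,8] − [2,8] + [2,7],
  ∂[1,7,8] = [7,8] − [1,8] + [1,7].
As a 30×20 matrix over Z this has rank 20, with invariant factors (1,1,1,1,1,1,1,1,1,1,1,1,1,1,1,1,1,1,1,2).

Computing H_k = (kernel of ∂_k) / (image of ∂_{k+1}):

  H_0: rank C_0 − rank ∂_1 = 10 − 9 = 1, and the invariant factors of ∂_1 are all 1, so H_0 = Z.
  H_1: rank ker ∂_1 − rank ∂_2 = (30 − 9) − 20 = 1, and ∂_2 has invariant factor 2 > 1, so H_1 = Z ⊕ Z/2Z.
  H_2: rank ker ∂_2 − rank ∂_3 = (20 − 20) − 0 = 0, and there is no ∂_3, so H_2 = 0.

(K is a triangulation of the Klein bottle.)

H_0 ≅ Z,  H_1 ≅ Z ⊕ Z/2Z,  H_2 = 0.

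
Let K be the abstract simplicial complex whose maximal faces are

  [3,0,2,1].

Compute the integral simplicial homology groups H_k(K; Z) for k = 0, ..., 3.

Fix the vertex order 0 < 1 < 2 < 3 and write every simplex with vertices in increasing order. Then dim K = 3 and the simplices of K are:

  0-simplices (4): [0], [1], [2], [3]
  1-simplices (6): [0,1], [0,2], [0,3], [1,2], [1,3], [2,3]
  2-simplices (4): [0,1,2], [0,1,3], [0,2,3], [1,2,3]
  3-simplices (1): [0,1,2,3]

so the chain groups are C_0 ≅ Z^4, C_1 ≅ Z^6, C_2 ≅ Z^4, C_3 ≅ Z^1.

Boundary ∂_1: C_1 → C_0 sends each edge [p,q] (with p < q) to q − p. For instance
  ∂[0,3] = [3] − [0].
As a 4×6 matrix over Z this has rank 3, with invariant factors (1,1,1).

The boundary map ∂_2: C_2 → C_1 sends each 2-simplex [p,q,r] to [q,r] − [p,r] + [p,q]. For instance
  ∂[0,2,3] = [2,3] − [0,3] + [0,2],
  ∂[0,1,3] = [1,3] − [0,3] + [0,1].
This gives a 6×4 integer matrix of rank 3; reducing to Smith normal form yields diagonal entries (1,1,1).

Boundary ∂_3: C_3 → C_2 sends each 3-simplex σ to the alternating sum Σ_i (−1)^i (σ with its i-th vertex removed). For instance
  ∂[0,1,2,3] = [1,2,3] − [0,2,3] + [0,1,3] − [0,1,2].
The resulting 4×1 matrix has rank 1, and its Smith normal form has invariant factors (1).

Reading off H_k = ker ∂_k / im ∂_{k+1}:

  H_0: rank C_0 − rank ∂_1 = 4 − 3 = 1, and the invariant factors of ∂_1 are all 1, so H_0 ≅ Z.
  H_1: rank ker ∂_1 − rank ∂_2 = (6 − 3) − 3 = 0, and the invariant factors of ∂_2 are all 1, so H_1 ≅ 0.
  H_2: rank ker ∂_2 − rank ∂_3 = (4 − 3) − 1 = 0, and the invariant factors of ∂_3 are all 1, so H_2 ≅ 0.
  H_3: rank ker ∂_3 − rank ∂_4 = (1 − 1) − 0 = 0, and there is no ∂_4, so H_3 ≅ 0.

As a check, the Euler characteristic is 4 − 6 + 4 − 1 = 1, which agrees with 1 − 0 + 0 − 0 = 1.
(K is a triangulation of the 3-simplex.)

H_0 ≅ Z,  H_1 = 0,  H_2 = 0,  H_3 = 0.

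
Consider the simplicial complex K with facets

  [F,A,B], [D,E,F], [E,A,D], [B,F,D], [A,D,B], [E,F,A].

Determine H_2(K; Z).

K has 5 vertices, 9 edges, 6 triangles.
rank ∂_2 = 5, rank ∂_3 = 0 ⇒ b_2 = 6 − 5 − 0 = 1. So H_2 = Z.

H_2 ≅ Z.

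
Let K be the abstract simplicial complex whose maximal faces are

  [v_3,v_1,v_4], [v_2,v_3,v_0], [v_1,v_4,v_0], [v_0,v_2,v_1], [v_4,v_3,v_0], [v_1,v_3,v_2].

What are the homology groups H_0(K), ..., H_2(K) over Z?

K has 5 vertices, 9 edges, 6 triangles.
rank ∂_0 = 0, rank ∂_1 = 4 ⇒ b_0 = 5 − 0 − 4 = 1; all invariant factors of ∂_1 are 1 so no torsion. So H_0 = Z.
rank ∂_1 = 4, rank ∂_2 = 5 ⇒ b_1 = 9 − 4 − 5 = 0; all invariant factors of ∂_2 are 1 so no torsion. So H_1 = 0.
rank ∂_2 = 5, rank ∂_3 = 0 ⇒ b_2 = 6 − 5 − 0 = 1. So H_2 = Z.

H_0 = Z,  H_1 = 0,  H_2 = Z.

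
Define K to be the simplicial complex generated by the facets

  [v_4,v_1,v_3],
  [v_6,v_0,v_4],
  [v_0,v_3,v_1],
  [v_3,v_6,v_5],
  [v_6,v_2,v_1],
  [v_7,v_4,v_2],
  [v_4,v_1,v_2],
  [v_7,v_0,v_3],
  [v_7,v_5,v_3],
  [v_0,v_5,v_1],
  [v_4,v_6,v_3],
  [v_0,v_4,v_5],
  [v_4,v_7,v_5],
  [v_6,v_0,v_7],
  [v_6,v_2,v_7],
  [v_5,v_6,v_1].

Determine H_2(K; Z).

Fix the vertex order v_0 < v_1 < v_2 < v_3 < v_4 < v_5 < v_6 < v_7 and write every simplex with vertices in increasing order. Then dim K = 2 and the simplices of K are:

  0-simplices (8): [v_0], [v_1], [v_2], [v_3], [v_4], [v_5], [v_6], [v_7]
  1-simplices (24): (24 of them)
  2-simplices (16): (16 of them)

so the chain groups are C_0 ≅ Z^8, C_1 ≅ Z^24, C_2 ≅ Z^16.

The boundary map ∂_1: C_1 → C_0 sends each edge [p,q] (with p < q) to q − p.
This gives a 8×24 integer matrix of rank 7; reducing to Smith normal form yields diagonal entries (1,1,1,1,1,1,1).

Boundary ∂_2: C_2 → C_1 sends each 2-simplex [p,q,r] to [q,r] − [p,r] + [p,q]. For instance
  ∂[v_0,v_3,v_7] = [v_3,v_7] − [v_0,v_7] + [v_0,v_3],
  ∂[v_1,v_3,v_4] = [v_3,v_4] − [v_1,v_4] + [v_1,v_3].
As a 24×16 matrix over Z this has rank 15, with invariant factors (1,1,1,1,1,1,1,1,1,1,1,1,1,1,1).

Reading off H_k = ker ∂_k / im ∂_{k+1}:

  H_2: rank ker ∂_2 − rank ∂_3 = (16 − 15) − 0 = 1, and there is no ∂_3, so H_2 ≅ Z.

H_2 ≅ Z.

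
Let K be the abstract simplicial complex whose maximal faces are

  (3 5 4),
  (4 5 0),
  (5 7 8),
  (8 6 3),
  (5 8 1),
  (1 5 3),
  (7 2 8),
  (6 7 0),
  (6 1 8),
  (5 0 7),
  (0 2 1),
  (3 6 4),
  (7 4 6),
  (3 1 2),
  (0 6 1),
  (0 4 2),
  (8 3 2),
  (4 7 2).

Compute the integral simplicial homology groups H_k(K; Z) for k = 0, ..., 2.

Take the total order 0 < 1 < 2 < 3 < 4 < 5 < 6 < 7 < 8 on the vertex set. Then K (dimension 2) consists of the simplices:

  0-simplices (9): [0], [1], [2], [3], [4], [5], [6], [7], [8]
  1-simplices (27): (27 of them)
  2-simplices (18): [0,1,2], [0,1,6], [0,2,4], [0,4,5], [0,5,7], [0,6,7], [1,2,3], [1,3,5], [1,5,8], [1,6,8], [2,3,8], [2,4,7], [2,7,8], [3,4,5], [3,4,6], [3,6,8], [4,6,7], [5,7,8]

so the chain groups are C_0 ≅ Z^9, C_1 ≅ Z^27, C_2 ≅ Z^18.

Boundary ∂_1: C_1 → C_0 sends each edge [p,q] (with p < q) to q − p.
The 9×27 boundary matrix has rank 8 and Smith normal form diag(1,1,1,1,1,1,1,1).

Boundary ∂_2: C_2 → C_1 acts by ∂[p,q,r] = [q,r] − [p,r] + [p,q]. For instance
  ∂[0,5,7] = [5,7] − [0,7] + [0,5],
  ∂[1,2,3] = [2,3] − [1,3] + [1,2].
As a 27×18 matrix over Z this has rank 18, with invariant factors (1,1,1,1,1,1,1,1,1,1,1,1,1,1,1,1,1,2).

Reading off H_k = ker ∂_k / im ∂_{k+1}:

  H_0: rank C_0 − rank ∂_1 = 9 − 8 = 1, and the invariant factors of ∂_1 are all 1, so H_0 ≅ Z.
  H_1: rank ker ∂_1 − rank ∂_2 = (27 − 8) − 18 = 1, and ∂_2 has invariant factor 2 > 1, so H_1 ≅ Z ⊕ Z/2.
  H_2: rank ker ∂_2 − rank ∂_3 = (18 − 18) − 0 = 0, and there is no ∂_3, so H_2 ≅ 0.

(K is a triangulation of the Klein bottle.)

H_0 ≅ Z,  H_1 ≅ Z ⊕ Z/2,  H_2 = 0.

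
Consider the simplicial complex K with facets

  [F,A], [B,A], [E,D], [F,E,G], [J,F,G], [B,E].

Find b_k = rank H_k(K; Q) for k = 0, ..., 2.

b_0 = 1, b_1 = 1, b_2 = 0.

Fix the vertex order A < B < D < E < F < G < J and write every simplex with vertices in increasing order. Then dim K = 2 and the simplices of K are:

  0-simplices (7): A, B, D, E, F, G, J
  1-simplices (9): AB, AF, BE, DE, EF, EG, FG, FJ, GJ
  2-simplices (2): EFG, FGJ

so the chain groups are C_0 ≅ Z^7, C_1 ≅ Z^9, C_2 ≅ Z^2.

The boundary map ∂_1: C_1 → C_0 sends each edge [p,q] (with p < q) to q − p. For instance
  ∂AB = B − A.
This gives a 7×9 integer matrix of rank 6; reducing to Smith normal form yields diagonal entries (1,1,1,1,1,1).

∂_2: C_2 → C_1 acts by ∂[p,q,r] = [q,r] − [p,r] + [p,q]. For instance
  ∂FGJ = GJ − FJ + FG,
  ∂EFG = FG − EG + EF.
This gives a 9×2 integer matrix of rank 2; reducing to Smith normal form yields diagonal entries (1,1).

Computing H_k = (kernel of ∂_k) / (image of ∂_{k+1}):

  H_0: rank C_0 − rank ∂_1 = 7 − 6 = 1, and the invariant factors of ∂_1 are all 1, so H_0 ≅ Z.
  H_1: rank ker ∂_1 − rank ∂_2 = (9 − 6) − 2 = 1, and the invariant factors of ∂_2 are all 1, so H_1 ≅ Z.
  H_2: rank ker ∂_2 − rank ∂_3 = (2 − 2) − 0 = 0, and there is no ∂_3, so H_2 ≅ 0.

As a check, the Euler characteristic is 7 − 9 + 2 = 0, which agrees with 1 − 1 + 0 = 0.

Hence the Betti numbers are b_0 = 1, b_1 = 1, b_2 = 0.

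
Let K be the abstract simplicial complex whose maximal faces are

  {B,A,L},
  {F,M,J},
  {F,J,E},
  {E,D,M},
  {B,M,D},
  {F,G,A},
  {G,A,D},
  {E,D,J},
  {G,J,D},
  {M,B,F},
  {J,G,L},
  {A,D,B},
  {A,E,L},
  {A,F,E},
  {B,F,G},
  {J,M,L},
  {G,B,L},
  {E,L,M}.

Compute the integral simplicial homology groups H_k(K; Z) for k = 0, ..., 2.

H_0 = Z,  H_1 = Z ⊕ Z/2,  H_2 = 0.

K has 9 vertices, 27 edges, 18 triangles.
rank ∂_0 = 0, rank ∂_1 = 8 ⇒ b_0 = 9 − 0 − 8 = 1; all invariant factors of ∂_1 are 1 so no torsion. So H_0 ≅ Z.
rank ∂_1 = 8, rank ∂_2 = 18 ⇒ b_1 = 27 − 8 − 18 = 1; ∂_2 has invariant factor(s) [2] giving torsion. So H_1 ≅ Z ⊕ Z/2.
rank ∂_2 = 18, rank ∂_3 = 0 ⇒ b_2 = 18 − 18 − 0 = 0. So H_2 ≅ 0.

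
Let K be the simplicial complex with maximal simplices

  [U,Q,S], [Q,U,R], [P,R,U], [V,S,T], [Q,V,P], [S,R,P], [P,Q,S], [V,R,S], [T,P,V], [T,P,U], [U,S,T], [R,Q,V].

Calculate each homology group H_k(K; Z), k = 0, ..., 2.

K has 7 vertices, 18 edges, 12 triangles.
rank ∂_0 = 0, rank ∂_1 = 6 ⇒ b_0 = 7 − 0 − 6 = 1; all invariant factors of ∂_1 are 1 so no torsion. So H_0 = Z.
rank ∂_1 = 6, rank ∂_2 = 12 ⇒ b_1 = 18 − 6 − 12 = 0; ∂_2 has invariant factor(s) [2] giving torsion. So H_1 = Z/2.
rank ∂_2 = 12, rank ∂_3 = 0 ⇒ b_2 = 12 − 12 − 0 = 0. So H_2 = 0.

H_0 ≅ Z,  H_1 ≅ Z/2,  H_2 = 0.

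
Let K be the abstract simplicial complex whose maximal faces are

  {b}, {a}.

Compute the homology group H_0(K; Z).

H_0 ≅ Z^2.

Order the vertices as a < b. Listing each simplex with vertices in this order, K has dimension 0 with simplices:

  0-simplices (2): a, b

Hence C_0 ≅ Z^2.

Now H_k = ker ∂_k / im ∂_{k+1}, so:

  H_0: rank C_0 − rank ∂_1 = 2 − 0 = 2, and there is no ∂_1, so H_0 = Z^2.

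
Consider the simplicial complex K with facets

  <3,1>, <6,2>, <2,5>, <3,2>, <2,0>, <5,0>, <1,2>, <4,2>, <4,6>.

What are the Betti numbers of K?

b_0 = 1, b_1 = 3.

We work with the vertex ordering 0 < 1 < 2 < 3 < 4 < 5 < 6. The simplices of K, each written with vertices in increasing order, are:

  0-simplices (7): [0], [1], [2], [3], [4], [5], [6]
  1-simplices (9): [0,2], [0,5], [1,2], [1,3], [2,3], [2,4], [2,5], [2,6], [4,6]

Hence C_0 ≅ Z^7, C_1 ≅ Z^9.

The boundary map ∂_1: C_1 → C_0 maps an edge to its endpoints' difference, ∂[p,q] = q − p. For instance
  ∂[0,2] = [2] − [0].
This gives a 7×9 integer matrix of rank 6; reducing to Smith normal form yields diagonal entries (1,1,1,1,1,1).

Now H_k = ker ∂_k / im ∂_{k+1}, so:

  H_0: rank C_0 − rank ∂_1 = 7 − 6 = 1, and the invariant factors of ∂_1 are all 1, so H_0 ≅ Z.
  H_1: rank ker ∂_1 − rank ∂_2 = (9 − 6) − 0 = 3, and there is no ∂_2, so H_1 ≅ Z^3.

Hence the Betti numbers are b_0 = 1, b_1 = 3.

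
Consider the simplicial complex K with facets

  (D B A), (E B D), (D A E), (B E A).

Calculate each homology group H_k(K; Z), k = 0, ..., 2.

Take the total order A < B < D < E on the vertex set. Then K (dimension 2) consists of the simplices:

  0-simplices (4): A, B, D, E
  1-simplices (6): AB, AD, AE, BD, BE, DE
  2-simplices (4): ABD, ABE, ADE, BDE

so the chain groups are C_0 ≅ Z^4, C_1 ≅ Z^6, C_2 ≅ Z^4.

∂_1: C_1 → C_0 sends each edge [p,q] (with p < q) to q − p. For instance
  ∂DE = E − D.
As a 4×6 matrix over Z this has rank 3, with invariant factors (1,1,1).

Boundary ∂_2: C_2 → C_1 sends each 2-simplex [p,q,r] to [q,r] − [p,r] + [p,q]. For instance
  ∂BDE = DE − BE + BD,
  ∂ADE = DE − AE + AD.
This gives a 6×4 integer matrix of rank 3; reducing to Smith normal form yields diagonal entries (1,1,1).

From H_k ≅ ker(∂_k) / im(∂_{k+1}) we obtain:

  H_0: rank C_0 − rank ∂_1 = 4 − 3 = 1, and the invariant factors of ∂_1 are all 1, so H_0 ≅ Z.
  H_1: rank ker ∂_1 − rank ∂_2 = (6 − 3) − 3 = 0, and the invariant factors of ∂_2 are all 1, so H_1 ≅ 0.
  H_2: rank ker ∂_2 − rank ∂_3 = (4 − 3) − 0 = 1, and there is no ∂_3, so H_2 ≅ Z.

(K is a triangulation of the 2-sphere S^2.)

H_0 ≅ Z,  H_1 = 0,  H_2 ≅ Z.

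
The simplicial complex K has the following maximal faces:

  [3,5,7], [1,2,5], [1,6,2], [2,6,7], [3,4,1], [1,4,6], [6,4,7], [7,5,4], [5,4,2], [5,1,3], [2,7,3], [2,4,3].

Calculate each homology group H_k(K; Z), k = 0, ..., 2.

Fix the vertex order 1 < 2 < 3 < 4 < 5 < 6 < 7 and write every simplex with vertices in increasing order. Then dim K = 2 and the simplices of K are:

  0-simplices (7): [1], [2], [3], [4], [5], [6], [7]
  1-simplices (18): [1,2], [1,3], [1,4], [1,5], [1,6], [2,3], [2,4], [2,5], [2,6], [2,7], [3,4], [3,5], [3,7], [4,5], [4,6], [4,7], [5,7], [6,7]
  2-simplices (12): [1,2,5], [1,2,6], [1,3,4], [1,3,5], [1,4,6], [2,3,4], [2,3,7], [2,4,5], [2,6,7], [3,5,7], [4,5,7], [4,6,7]

Hence C_0 ≅ Z^7, C_1 ≅ Z^18, C_2 ≅ Z^12.

∂_1: C_1 → C_0 maps an edge to its endpoints' difference, ∂[p,q] = q − p. For instance
  ∂[3,7] = [7] − [3].
This gives a 7×18 integer matrix of rank 6; reducing to Smith normal form yields diagonal entries (1,1,1,1,1,1).

Boundary ∂_2: C_2 → C_1 acts by ∂[p,q,r] = [q,r] − [p,r] + [p,q]. For instance
  ∂[1,2,5] = [2,5] − [1,5] + [1,2],
  ∂[1,3,5] = [3,5] − [1,5] + [1,3].
As a 18×12 matrix over Z this has rank 12, with invariant factors (1,1,1,1,1,1,1,1,1,1,1,2).

From H_k ≅ ker(∂_k) / im(∂_{k+1}) we obtain:

  H_0: rank C_0 − rank ∂_1 = 7 − 6 = 1, and the invariant factors of ∂_1 are all 1, so H_0 ≅ Z.
  H_1: rank ker ∂_1 − rank ∂_2 = (18 − 6) − 12 = 0, and ∂_2 has invariant factor 2 > 1, so H_1 ≅ Z/2.
  H_2: rank ker ∂_2 − rank ∂_3 = (12 − 12) − 0 = 0, and there is no ∂_3, so H_2 ≅ 0.

H_0 = Z,  H_1 = Z/2,  H_2 = 0.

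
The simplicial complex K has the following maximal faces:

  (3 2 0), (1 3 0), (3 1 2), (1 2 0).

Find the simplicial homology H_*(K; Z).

We work with the vertex ordering 0 < 1 < 2 < 3. The simplices of K, each written with vertices in increasing order, are:

  0-simplices (4): [0], [1], [2], [3]
  1-simplices (6): [0,1], [0,2], [0,3], [1,2], [1,3], [2,3]
  2-simplices (4): [0,1,2], [0,1,3], [0,2,3], [1,2,3]

so the chain groups are C_0 ≅ Z^4, C_1 ≅ Z^6, C_2 ≅ Z^4.

The boundary map ∂_1: C_1 → C_0 is given by ∂[p,q] = [q] − [p]. For instance
  ∂[0,1] = [1] − [0].
The 4×6 boundary matrix has rank 3 and Smith normal form diag(1,1,1).

∂_2: C_2 → C_1 acts by ∂[p,q,r] = [q,r] − [p,r] + [p,q]. For instance
  ∂[0,1,2] = [1,2] − [0,2] + [0,1],
  ∂[0,1,3] = [1,3] − [0,3] + [0,1].
The resulting 6×4 matrix has rank 3, and its Smith normal form has invariant factors (1,1,1).

Reading off H_k = ker ∂_k / im ∂_{k+1}:

  H_0: rank C_0 − rank ∂_1 = 4 − 3 = 1, and the invariant factors of ∂_1 are all 1, so H_0 ≅ Z.
  H_1: rank ker ∂_1 − rank ∂_2 = (6 − 3) − 3 = 0, and the invariant factors of ∂_2 are all 1, so H_1 ≅ 0.
  H_2: rank ker ∂_2 − rank ∂_3 = (4 − 3) − 0 = 1, and there is no ∂_3, so H_2 ≅ Z.

(K is a triangulation of the 2-sphere S^2.)

H_0 ≅ Z,  H_1 = 0,  H_2 ≅ Z.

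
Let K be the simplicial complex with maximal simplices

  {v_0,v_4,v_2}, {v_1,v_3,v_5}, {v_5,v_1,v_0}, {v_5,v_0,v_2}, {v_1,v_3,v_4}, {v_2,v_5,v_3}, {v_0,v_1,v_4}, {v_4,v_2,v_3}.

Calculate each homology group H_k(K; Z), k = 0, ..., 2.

Fix the vertex order v_0 < v_1 < v_2 < v_3 < v_4 < v_5 and write every simplex with vertices in increasing order. Then dim K = 2 and the simplices of K are:

  0-simplices (6): [v_0], [v_1], [v_2], [v_3], [v_4], [v_5]
  1-simplices (12): [v_0,v_1], [v_0,v_2], [v_0,v_4], [v_0,v_5], [v_1,v_3], [v_1,v_4], [v_1,v_5], [v_2,v_3], [v_2,v_4], [v_2,v_5], [v_3,v_4], [v_3,v_5]
  2-simplices (8): [v_0,v_1,v_4], [v_0,v_1,v_5], [v_0,v_2,v_4], [v_0,v_2,v_5], [v_1,v_3,v_4], [v_1,v_3,v_5], [v_2,v_3,v_4], [v_2,v_3,v_5]

so the chain groups are C_0 ≅ Z^6, C_1 ≅ Z^12, C_2 ≅ Z^8.

∂_1: C_1 → C_0 sends each edge [p,q] (with p < q) to q − p.
This gives a 6×12 integer matrix of rank 5; reducing to Smith normal form yields diagonal entries (1,1,1,1,1).

∂_2: C_2 → C_1 maps a triangle to the signed sum of its edges. For instance
  ∂[v_1,v_3,v_5] = [v_3,v_5] − [v_1,v_5] + [v_1,v_3],
  ∂[v_2,v_3,v_4] = [v_3,v_4] − [v_2,v_4] + [v_2,v_3].
This gives a 12×8 integer matrix of rank 7; reducing to Smith normal form yields diagonal entries (1,1,1,1,1,1,1).

Reading off H_k = ker ∂_k / im ∂_{k+1}:

  H_0: rank C_0 − rank ∂_1 = 6 − 5 = 1, and the invariant factors of ∂_1 are all 1, so H_0 ≅ Z.
  H_1: rank ker ∂_1 − rank ∂_2 = (12 − 5) − 7 = 0, and the invariant factors of ∂_2 are all 1, so H_1 ≅ 0.
  H_2: rank ker ∂_2 − rank ∂_3 = (8 − 7) − 0 = 1, and there is no ∂_3, so H_2 ≅ Z.

As a check, the Euler characteristic is 6 − 12 + 8 = 2, which agrees with 1 − 0 + 1 = 2.

H_0 ≅ Z,  H_1 = 0,  H_2 ≅ Z.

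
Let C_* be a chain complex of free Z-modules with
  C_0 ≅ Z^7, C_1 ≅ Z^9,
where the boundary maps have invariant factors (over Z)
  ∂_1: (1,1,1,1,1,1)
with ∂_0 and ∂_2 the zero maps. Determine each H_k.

H_0: b_0 = 7 − 0 − 6 = 1; torsion from ∂_1 factors > 1: none. So H_0 = Z.
H_1: b_1 = 9 − 6 − 0 = 3; torsion from ∂_2 factors > 1: none. So H_1 = Z^3.

H_0 = Z,  H_1 = Z^3.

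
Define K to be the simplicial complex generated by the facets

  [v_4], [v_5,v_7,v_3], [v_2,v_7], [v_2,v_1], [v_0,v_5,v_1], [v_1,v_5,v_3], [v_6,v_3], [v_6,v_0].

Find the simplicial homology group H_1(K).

H_1 ≅ Z^2.

Take the total order v_0 < v_1 < v_2 < v_3 < v_4 < v_5 < v_6 < v_7 on the vertex set. Then K (dimension 2) consists of the simplices:

  0-simplices (8): [v_0], [v_1], [v_2], [v_3], [v_4], [v_5], [v_6], [v_7]
  1-simplices (11): [v_0,v_1], [v_0,v_5], [v_0,v_6], [v_1,v_2], [v_1,v_3], [v_1,v_5], [v_2,v_7], [v_3,v_5], [v_3,v_6], [v_3,v_7], [v_5,v_7]
  2-simplices (3): [v_0,v_1,v_5], [v_1,v_3,v_5], [v_3,v_5,v_7]

Hence C_0 ≅ Z^8, C_1 ≅ Z^11, C_2 ≅ Z^3.

∂_1: C_1 → C_0 maps an edge to its endpoints' difference, ∂[p,q] = q − p.
This gives a 8×11 integer matrix of rank 6; reducing to Smith normal form yields diagonal entries (1,1,1,1,1,1).

∂_2: C_2 → C_1 sends each 2-simplex [p,q,r] to [q,r] − [p,r] + [p,q]. For instance
  ∂[v_1,v_3,v_5] = [v_3,v_5] − [v_1,v_5] + [v_1,v_3],
  ∂[v_0,v_1,v_5] = [v_1,v_5] − [v_0,v_5] + [v_0,v_1].
This gives a 11×3 integer matrix of rank 3; reducing to Smith normal form yields diagonal entries (1,1,1).

Reading off H_k = ker ∂_k / im ∂_{k+1}:

  H_1: rank ker ∂_1 − rank ∂_2 = (11 − 6) − 3 = 2, and the invariant factors of ∂_2 are all 1, so H_1 ≅ Z^2.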